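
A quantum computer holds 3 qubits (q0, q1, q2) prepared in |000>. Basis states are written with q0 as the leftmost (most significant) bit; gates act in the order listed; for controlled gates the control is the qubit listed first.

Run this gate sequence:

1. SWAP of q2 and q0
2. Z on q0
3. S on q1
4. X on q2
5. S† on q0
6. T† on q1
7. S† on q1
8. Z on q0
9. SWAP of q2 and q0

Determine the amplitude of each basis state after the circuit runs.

After the circuit, the state carries amplitude 1 on |100>, and 0 on every other basis state.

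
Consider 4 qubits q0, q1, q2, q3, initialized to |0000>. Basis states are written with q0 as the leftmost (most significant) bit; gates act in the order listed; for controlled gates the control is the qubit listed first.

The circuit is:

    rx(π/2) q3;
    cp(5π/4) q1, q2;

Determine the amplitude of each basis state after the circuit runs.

The final amplitudes are sqrt(2)/2 on |0000>, -sqrt(2)*I/2 on |0001>, and 0 on every other basis state.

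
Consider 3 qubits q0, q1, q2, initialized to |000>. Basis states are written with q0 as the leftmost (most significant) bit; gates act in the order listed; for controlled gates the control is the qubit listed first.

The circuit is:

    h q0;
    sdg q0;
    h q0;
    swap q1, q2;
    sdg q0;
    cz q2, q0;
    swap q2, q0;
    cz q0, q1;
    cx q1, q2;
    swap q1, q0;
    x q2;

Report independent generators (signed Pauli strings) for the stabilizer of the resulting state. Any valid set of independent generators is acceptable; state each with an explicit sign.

One valid set of independent stabilizer generators is +IIX, +ZII, +IZI (any independent generating set of the same group is equally correct).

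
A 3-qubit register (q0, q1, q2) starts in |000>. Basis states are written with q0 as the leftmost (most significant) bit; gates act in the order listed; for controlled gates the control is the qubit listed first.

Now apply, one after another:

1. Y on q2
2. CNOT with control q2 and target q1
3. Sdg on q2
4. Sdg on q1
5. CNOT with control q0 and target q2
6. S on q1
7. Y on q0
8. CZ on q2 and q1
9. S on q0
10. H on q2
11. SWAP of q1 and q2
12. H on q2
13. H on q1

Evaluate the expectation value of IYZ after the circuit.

The observable IYZ averages to 0.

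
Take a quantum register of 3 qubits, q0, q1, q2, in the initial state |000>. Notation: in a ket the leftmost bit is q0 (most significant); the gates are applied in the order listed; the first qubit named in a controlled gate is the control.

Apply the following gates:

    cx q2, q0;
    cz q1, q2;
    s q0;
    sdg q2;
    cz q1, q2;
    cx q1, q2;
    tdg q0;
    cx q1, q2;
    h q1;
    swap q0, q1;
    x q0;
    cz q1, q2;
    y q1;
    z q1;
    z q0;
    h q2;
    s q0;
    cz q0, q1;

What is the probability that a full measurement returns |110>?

A full measurement returns |110> with probability 1/4.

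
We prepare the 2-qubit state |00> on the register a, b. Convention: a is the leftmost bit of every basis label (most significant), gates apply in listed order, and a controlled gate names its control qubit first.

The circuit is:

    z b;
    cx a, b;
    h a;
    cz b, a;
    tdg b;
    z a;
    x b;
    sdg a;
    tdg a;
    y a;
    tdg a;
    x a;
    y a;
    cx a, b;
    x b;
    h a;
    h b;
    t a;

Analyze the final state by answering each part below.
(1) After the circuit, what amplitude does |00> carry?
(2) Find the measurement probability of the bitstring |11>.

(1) |00> carries amplitude -1/2 in the final state.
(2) Outcome |11> occurs with probability 1/4.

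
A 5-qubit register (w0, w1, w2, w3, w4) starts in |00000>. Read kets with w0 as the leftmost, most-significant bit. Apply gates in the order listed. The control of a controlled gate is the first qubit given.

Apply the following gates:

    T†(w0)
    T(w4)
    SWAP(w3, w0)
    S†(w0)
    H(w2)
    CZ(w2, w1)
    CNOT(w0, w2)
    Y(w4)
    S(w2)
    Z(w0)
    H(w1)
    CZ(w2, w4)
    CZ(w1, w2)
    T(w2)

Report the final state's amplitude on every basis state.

After the circuit, the state carries amplitude I/2 on |00001>, exp(I*pi/4)/2 on |00101>, I/2 on |01001>, -exp(I*pi/4)/2 on |01101>, and 0 on every other basis state.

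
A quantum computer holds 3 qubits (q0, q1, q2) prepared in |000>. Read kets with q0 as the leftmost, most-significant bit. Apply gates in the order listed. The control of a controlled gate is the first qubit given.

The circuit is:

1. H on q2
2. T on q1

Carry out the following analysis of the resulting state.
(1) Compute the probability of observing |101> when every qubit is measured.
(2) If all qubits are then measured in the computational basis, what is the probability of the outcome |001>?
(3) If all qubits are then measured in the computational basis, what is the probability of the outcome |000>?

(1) Outcome |101> occurs with probability 0.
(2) A full measurement returns |001> with probability 1/2.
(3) The probability of measuring |000> is 1/2.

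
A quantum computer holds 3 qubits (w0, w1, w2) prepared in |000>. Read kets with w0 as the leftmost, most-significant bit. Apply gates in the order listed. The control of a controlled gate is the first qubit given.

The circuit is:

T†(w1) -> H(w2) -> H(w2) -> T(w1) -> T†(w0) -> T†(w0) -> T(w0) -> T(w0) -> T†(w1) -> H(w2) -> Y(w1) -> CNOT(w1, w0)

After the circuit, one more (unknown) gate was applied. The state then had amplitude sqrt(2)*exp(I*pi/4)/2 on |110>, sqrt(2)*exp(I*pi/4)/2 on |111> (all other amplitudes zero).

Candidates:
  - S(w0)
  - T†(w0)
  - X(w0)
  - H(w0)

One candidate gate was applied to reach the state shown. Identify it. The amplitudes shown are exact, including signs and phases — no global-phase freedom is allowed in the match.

It was T†(w0) that produced the state shown. Key observation: the block from step 3 through step 10 cancels to the identity and can be dropped.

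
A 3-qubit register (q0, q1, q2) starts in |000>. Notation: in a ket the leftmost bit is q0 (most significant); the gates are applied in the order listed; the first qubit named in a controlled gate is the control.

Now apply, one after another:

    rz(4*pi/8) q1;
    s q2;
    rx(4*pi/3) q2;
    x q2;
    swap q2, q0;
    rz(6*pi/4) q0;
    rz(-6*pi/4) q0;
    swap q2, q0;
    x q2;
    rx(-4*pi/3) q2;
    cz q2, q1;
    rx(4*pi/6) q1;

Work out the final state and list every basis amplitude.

After the circuit, the state carries amplitude -exp(3*I*pi/4)/2 on |000>, -sqrt(3)*exp(I*pi/4)/2 on |010>, and 0 on every other basis state.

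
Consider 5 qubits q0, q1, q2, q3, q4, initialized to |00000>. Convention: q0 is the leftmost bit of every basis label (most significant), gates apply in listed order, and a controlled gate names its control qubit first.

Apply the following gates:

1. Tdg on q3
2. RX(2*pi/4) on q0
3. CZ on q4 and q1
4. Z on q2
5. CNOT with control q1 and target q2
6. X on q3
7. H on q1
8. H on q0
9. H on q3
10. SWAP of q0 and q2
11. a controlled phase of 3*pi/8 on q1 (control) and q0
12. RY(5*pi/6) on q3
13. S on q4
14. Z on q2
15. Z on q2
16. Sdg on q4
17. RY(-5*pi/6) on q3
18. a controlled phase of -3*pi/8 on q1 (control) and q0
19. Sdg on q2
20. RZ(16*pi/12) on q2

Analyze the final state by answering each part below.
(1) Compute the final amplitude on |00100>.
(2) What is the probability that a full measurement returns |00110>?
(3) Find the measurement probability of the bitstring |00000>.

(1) |00100> carries amplitude exp(I*pi/6)/4 + exp(2*I*pi/3)/4 in the final state. Key observation: gates 11-18 undo each other exactly, leaving only the rest of the circuit to track.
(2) The probability of measuring |00110> is 1/8.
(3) Outcome |00000> occurs with probability 1/8.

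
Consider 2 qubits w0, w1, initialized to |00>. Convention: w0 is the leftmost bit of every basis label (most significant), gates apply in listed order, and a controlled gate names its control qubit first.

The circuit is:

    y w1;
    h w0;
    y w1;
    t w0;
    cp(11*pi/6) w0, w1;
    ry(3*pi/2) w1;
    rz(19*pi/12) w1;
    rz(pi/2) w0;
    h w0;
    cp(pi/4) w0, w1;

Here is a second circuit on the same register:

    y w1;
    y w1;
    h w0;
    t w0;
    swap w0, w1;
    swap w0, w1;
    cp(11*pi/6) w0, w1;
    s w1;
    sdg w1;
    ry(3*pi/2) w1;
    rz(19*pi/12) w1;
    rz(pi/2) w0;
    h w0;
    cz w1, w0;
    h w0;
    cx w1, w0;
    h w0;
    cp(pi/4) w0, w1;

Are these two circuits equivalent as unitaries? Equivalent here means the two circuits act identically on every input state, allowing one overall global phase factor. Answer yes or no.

Yes — the two circuits implement the same unitary up to a global phase.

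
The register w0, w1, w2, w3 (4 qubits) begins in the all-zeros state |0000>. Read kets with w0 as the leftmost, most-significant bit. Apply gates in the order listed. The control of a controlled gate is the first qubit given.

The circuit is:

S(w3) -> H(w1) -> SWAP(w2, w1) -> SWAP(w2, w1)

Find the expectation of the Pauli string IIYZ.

The expectation value of IIYZ is 0.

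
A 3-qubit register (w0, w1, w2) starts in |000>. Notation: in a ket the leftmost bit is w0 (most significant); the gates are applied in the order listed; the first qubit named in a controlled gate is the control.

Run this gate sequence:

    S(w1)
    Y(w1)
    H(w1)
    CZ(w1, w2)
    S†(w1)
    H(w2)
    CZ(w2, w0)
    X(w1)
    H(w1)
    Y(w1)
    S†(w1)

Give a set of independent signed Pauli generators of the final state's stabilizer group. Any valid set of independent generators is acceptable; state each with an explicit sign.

The final state is stabilized by the group generated by +IXI, +IIX, +ZII; other independent generating sets are equally valid.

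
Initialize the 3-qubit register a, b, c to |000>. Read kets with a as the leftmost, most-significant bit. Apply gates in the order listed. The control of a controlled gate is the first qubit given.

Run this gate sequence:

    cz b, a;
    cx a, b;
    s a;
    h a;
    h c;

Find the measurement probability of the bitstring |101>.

A full measurement returns |101> with probability 1/4.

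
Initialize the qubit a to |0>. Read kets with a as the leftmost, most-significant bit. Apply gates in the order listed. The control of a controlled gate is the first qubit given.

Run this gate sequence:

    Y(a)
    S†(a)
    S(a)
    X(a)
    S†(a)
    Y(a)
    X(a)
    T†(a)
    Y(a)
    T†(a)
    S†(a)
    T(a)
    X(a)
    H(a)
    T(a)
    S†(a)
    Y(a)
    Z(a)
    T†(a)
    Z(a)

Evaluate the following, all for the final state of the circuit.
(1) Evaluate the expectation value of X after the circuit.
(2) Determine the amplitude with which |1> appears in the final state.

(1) In the final state, X has expectation -1.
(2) The final state's coefficient on |1> equals -sqrt(2)*exp(I*pi/4)/2.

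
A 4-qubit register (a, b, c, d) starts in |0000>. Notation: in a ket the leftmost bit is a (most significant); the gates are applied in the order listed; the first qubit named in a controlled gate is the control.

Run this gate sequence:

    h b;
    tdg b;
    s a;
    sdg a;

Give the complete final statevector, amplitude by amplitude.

The final amplitudes are sqrt(2)/2 on |0000>, -sqrt(2)*exp(3*I*pi/4)/2 on |0100>, and 0 on every other basis state. Key observation: steps 3-4 multiply out to the identity, so the circuit reduces to the remaining gates.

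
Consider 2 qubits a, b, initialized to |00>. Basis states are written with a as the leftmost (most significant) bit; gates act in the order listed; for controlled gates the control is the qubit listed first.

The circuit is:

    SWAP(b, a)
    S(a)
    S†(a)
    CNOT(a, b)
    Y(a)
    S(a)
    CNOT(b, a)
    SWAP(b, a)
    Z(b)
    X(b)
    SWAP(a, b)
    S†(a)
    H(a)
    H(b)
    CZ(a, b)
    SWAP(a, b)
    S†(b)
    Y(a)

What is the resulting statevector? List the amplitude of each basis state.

After the circuit, the state carries amplitude -I/2 on |00>, 1/2 on |01>, I/2 on |10>, 1/2 on |11>. Key observation: the block from step 2 through step 3 cancels to the identity and can be dropped.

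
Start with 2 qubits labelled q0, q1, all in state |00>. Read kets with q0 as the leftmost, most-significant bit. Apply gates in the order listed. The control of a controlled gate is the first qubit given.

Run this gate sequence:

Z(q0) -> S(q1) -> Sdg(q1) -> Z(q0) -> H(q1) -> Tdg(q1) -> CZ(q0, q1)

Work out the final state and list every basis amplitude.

The resulting statevector has amplitude sqrt(2)/2 on |00>, -sqrt(2)*exp(3*I*pi/4)/2 on |01>, 0 on |10>, 0 on |11>.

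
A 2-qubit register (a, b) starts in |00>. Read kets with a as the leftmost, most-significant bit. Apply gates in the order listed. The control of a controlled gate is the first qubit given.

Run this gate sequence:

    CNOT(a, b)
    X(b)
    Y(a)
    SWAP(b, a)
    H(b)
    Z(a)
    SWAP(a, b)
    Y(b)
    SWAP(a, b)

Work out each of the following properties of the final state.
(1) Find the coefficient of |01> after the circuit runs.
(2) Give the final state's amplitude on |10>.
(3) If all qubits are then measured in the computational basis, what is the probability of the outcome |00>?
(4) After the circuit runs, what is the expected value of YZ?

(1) |01> carries amplitude sqrt(2)/2 in the final state.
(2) The final state's coefficient on |10> equals 0.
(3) Outcome |00> occurs with probability 1/2.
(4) The observable YZ averages to 0.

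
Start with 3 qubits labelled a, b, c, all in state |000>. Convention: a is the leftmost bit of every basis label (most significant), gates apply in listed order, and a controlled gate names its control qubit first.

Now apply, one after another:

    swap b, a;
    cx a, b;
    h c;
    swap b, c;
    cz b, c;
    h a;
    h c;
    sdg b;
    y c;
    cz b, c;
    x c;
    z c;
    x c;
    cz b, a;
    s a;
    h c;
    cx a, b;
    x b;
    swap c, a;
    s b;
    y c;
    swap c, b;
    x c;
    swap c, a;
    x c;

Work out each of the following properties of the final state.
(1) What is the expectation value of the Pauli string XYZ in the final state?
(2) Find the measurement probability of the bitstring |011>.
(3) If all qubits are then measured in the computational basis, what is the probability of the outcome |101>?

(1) The observable XYZ averages to 0.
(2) Outcome |011> occurs with probability 1/4.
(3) The probability of measuring |101> is 1/4.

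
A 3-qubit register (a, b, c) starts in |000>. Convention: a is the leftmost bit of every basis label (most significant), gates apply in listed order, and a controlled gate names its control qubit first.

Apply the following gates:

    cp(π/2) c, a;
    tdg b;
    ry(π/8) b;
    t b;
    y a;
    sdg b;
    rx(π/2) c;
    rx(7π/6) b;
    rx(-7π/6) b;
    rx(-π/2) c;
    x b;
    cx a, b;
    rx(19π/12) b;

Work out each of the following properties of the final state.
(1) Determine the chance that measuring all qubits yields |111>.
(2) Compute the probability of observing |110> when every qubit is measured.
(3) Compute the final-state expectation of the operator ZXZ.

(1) Outcome |111> occurs with probability 0. Key observation: the block from step 7 through step 10 cancels to the identity and can be dropped.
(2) The probability of measuring |110> is -sqrt(3)*sqrt(1/2 - sqrt(2)/4)*sqrt(sqrt(2)/4 + 1/2)*cos(pi/16)**2/2 - sqrt(2)*sin(pi/16)**2/8 + sqrt(3)*sqrt(1/2 - sqrt(2)/4)*sqrt(sqrt(2)/4 + 1/2)*sin(pi/16)**2/2 + sin(pi/16)**2/2 + sqrt(2)*cos(pi/16)**2/8 + cos(pi/16)**2/2 - sqrt(6)*exp(I*pi/4)*sin(pi/16)*cos(pi/16)/8 - sqrt(1/2 - sqrt(2)/4)*sqrt(sqrt(2)/4 + 1/2)*exp(I*pi/4)*sin(pi/16)*cos(pi/16)/2 - sqrt(1/2 - sqrt(2)/4)*sqrt(sqrt(2)/4 + 1/2)*exp(-I*pi/4)*sin(pi/16)*cos(pi/16)/2 - sqrt(6)*exp(-I*pi/4)*sin(pi/16)*cos(pi/16)/8.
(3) The expectation value of ZXZ is -sqrt(4 - 2*sqrt(2))/4.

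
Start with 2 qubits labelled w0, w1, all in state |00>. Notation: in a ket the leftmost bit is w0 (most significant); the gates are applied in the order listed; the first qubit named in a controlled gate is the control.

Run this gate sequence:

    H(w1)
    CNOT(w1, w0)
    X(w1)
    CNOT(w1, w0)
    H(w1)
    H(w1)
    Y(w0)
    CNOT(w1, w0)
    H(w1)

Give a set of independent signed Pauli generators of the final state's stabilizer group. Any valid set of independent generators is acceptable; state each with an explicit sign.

One valid set of independent stabilizer generators is +XZ, +ZX (any independent generating set of the same group is equally correct).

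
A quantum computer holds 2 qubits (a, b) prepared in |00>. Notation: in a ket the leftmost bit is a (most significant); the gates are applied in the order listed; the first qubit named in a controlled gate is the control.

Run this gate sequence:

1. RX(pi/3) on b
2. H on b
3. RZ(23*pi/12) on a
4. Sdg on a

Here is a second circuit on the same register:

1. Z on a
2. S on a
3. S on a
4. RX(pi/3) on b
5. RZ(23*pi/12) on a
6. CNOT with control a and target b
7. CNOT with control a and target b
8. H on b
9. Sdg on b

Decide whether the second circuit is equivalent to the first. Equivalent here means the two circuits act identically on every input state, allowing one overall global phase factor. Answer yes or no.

No — the two circuits implement different unitaries, even allowing a global phase.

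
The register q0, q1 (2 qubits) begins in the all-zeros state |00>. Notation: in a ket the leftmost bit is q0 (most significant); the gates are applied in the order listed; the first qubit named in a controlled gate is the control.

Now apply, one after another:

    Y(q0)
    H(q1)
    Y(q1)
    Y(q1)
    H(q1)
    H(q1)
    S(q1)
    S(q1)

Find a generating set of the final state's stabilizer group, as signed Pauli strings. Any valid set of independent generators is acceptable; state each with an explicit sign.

The stabilizer group can be generated by -IX, -ZI, among other valid generating sets. Key observation: gates 2-5 undo each other exactly, leaving only the rest of the circuit to track.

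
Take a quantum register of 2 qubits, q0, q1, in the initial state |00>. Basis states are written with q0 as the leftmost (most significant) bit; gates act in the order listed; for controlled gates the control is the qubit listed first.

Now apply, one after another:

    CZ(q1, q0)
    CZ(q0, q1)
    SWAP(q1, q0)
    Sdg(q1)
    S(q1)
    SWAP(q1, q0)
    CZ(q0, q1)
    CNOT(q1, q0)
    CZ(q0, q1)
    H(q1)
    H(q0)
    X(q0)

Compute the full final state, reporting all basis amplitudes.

The resulting statevector has amplitude 1/2 on |00>, 1/2 on |01>, 1/2 on |10>, 1/2 on |11>. Key observation: gates 2-7 undo each other exactly, leaving only the rest of the circuit to track.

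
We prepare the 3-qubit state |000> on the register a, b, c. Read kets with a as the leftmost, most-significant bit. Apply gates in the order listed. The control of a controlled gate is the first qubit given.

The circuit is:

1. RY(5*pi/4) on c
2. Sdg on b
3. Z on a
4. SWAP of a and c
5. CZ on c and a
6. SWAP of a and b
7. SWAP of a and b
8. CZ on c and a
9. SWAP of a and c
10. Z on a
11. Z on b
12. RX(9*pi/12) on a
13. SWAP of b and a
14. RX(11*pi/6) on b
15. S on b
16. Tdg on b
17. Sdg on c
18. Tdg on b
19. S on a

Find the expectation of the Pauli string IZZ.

The expectation value of IZZ is -1/4 + sqrt(3)/4. Key observation: gates 3-10 undo each other exactly, leaving only the rest of the circuit to track.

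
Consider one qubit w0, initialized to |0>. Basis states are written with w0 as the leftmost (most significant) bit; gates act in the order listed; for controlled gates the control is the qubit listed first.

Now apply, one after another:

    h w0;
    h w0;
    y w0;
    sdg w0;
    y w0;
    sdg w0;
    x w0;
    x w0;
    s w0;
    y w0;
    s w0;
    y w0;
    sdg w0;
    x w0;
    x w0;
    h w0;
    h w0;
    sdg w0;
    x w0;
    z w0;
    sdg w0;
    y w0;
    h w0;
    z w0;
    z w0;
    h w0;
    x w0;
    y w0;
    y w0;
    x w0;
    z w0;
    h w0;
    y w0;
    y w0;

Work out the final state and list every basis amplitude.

After the circuit, the state carries amplitude sqrt(2)/2 on |0>, sqrt(2)/2 on |1>. Key observation: the block from step 4 through step 11 cancels to the identity and can be dropped.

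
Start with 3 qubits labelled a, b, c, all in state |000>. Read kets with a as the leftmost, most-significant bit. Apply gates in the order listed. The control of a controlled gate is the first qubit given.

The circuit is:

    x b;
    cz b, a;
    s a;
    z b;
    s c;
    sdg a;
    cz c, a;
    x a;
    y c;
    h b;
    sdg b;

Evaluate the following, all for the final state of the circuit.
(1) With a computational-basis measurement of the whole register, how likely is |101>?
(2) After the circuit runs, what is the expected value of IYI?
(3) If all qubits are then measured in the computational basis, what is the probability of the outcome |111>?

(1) A full measurement returns |101> with probability 1/2.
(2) In the final state, IYI has expectation 1.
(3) The probability of measuring |111> is 1/2.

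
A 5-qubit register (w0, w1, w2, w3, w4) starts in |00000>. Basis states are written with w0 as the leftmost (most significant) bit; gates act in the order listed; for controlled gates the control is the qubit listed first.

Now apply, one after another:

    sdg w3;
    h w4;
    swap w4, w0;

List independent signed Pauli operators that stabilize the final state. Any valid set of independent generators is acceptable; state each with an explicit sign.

The stabilizer group can be generated by +XIIII, +IZIII, +IIZII, +IIIZI, +IIIIZ, among other valid generating sets.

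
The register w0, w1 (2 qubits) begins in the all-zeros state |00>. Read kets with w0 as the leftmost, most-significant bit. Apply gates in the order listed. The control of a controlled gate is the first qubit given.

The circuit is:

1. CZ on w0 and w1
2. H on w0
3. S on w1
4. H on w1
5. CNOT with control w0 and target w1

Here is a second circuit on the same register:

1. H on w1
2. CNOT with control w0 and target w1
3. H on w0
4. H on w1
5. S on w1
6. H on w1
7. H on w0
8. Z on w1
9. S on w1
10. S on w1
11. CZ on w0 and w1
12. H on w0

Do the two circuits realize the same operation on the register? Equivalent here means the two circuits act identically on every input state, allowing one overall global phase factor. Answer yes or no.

No, they are not equivalent — no single phase factor reconciles the two unitaries.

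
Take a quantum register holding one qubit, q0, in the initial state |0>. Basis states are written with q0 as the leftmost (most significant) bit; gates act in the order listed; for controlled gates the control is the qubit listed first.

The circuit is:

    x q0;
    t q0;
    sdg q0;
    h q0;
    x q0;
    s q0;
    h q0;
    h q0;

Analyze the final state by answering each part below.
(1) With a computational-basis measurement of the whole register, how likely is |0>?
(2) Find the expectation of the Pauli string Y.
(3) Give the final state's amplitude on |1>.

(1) The probability of measuring |0> is 1/2.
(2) In the final state, Y has expectation -1.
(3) The final state's coefficient on |1> equals sqrt(2)*exp(I*pi/4)/2.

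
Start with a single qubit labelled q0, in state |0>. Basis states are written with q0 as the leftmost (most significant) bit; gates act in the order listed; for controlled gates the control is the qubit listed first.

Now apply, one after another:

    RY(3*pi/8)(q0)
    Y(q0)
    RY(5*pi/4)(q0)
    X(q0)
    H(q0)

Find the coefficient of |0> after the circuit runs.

|0> carries amplitude -sqrt(2)*I*sqrt(sqrt(2)/4 + 1/2)*cos(3*pi/16)/2 - sqrt(2)*I*sqrt(sqrt(2)/4 + 1/2)*sin(3*pi/16)/2 - sqrt(2)*I*sqrt(1/2 - sqrt(2)/4)*cos(3*pi/16)/2 + sqrt(2)*I*sqrt(1/2 - sqrt(2)/4)*sin(3*pi/16)/2 in the final state.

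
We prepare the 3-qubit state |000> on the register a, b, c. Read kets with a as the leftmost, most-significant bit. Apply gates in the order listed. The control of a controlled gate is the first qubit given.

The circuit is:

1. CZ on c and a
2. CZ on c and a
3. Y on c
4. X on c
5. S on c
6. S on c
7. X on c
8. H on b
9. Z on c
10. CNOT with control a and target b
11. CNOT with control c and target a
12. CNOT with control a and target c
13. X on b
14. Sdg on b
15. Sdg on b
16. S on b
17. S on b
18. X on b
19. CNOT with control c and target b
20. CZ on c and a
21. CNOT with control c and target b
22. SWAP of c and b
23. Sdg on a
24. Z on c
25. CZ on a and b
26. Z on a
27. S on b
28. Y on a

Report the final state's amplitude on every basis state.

The final amplitudes are -sqrt(2)*I/2 on |000>, sqrt(2)*I/2 on |001>, and 0 on every other basis state.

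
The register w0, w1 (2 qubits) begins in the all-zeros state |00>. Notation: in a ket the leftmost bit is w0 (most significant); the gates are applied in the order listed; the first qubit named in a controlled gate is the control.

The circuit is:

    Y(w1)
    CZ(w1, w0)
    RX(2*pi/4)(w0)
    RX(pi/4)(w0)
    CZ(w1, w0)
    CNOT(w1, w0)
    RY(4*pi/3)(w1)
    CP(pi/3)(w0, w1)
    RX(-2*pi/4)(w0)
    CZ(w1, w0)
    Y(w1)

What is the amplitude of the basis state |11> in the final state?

|11> carries amplitude -sqrt(6 - 3*sqrt(2))/4 in the final state.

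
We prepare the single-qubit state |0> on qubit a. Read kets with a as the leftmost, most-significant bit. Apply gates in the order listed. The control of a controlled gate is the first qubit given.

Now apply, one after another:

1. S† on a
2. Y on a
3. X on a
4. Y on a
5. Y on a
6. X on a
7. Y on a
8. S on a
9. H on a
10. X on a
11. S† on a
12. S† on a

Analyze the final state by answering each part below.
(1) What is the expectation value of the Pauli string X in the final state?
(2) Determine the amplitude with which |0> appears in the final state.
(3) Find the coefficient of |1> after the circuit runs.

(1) In the final state, X has expectation -1. Key observation: the block from step 1 through step 8 cancels to the identity and can be dropped.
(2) The amplitude on |0> is sqrt(2)/2.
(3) The final state's coefficient on |1> equals -sqrt(2)/2.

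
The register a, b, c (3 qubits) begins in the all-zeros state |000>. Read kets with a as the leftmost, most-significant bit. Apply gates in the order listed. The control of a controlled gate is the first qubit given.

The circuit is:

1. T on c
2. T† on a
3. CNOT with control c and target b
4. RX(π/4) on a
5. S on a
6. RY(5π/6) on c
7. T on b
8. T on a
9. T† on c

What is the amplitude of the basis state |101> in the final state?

|101> carries amplitude sqrt(2 - sqrt(2))*(sqrt(2) + sqrt(6))/8 in the final state.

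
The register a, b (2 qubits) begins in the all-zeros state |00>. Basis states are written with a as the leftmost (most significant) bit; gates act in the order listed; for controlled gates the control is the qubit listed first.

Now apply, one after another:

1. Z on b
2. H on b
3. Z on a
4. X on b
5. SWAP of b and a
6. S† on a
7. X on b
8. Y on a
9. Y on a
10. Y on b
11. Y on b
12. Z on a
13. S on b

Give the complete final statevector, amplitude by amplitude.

The resulting statevector has amplitude 0 on |00>, sqrt(2)*I/2 on |01>, 0 on |10>, -sqrt(2)/2 on |11>.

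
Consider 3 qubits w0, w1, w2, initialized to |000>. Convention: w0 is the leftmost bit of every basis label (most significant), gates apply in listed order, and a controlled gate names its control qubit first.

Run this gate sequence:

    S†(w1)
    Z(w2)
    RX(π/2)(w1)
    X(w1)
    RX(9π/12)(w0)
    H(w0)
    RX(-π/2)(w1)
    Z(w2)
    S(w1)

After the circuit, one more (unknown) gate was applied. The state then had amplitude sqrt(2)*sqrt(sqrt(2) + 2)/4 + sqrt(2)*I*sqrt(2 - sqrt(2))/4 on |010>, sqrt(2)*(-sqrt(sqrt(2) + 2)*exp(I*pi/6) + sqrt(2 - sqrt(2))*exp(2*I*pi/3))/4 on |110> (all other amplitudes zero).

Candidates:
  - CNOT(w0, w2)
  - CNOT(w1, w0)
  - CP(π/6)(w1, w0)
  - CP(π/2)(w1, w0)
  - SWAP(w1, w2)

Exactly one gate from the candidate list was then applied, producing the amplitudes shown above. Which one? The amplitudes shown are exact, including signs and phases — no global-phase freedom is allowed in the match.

The unique candidate consistent with the amplitudes is CP(π/6)(w1, w0).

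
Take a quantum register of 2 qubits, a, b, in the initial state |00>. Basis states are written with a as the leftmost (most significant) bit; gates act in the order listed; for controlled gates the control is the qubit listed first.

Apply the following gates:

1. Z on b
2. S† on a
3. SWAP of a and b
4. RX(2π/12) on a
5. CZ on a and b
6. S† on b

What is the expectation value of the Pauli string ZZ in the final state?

The expectation value of ZZ is sqrt(3)/2.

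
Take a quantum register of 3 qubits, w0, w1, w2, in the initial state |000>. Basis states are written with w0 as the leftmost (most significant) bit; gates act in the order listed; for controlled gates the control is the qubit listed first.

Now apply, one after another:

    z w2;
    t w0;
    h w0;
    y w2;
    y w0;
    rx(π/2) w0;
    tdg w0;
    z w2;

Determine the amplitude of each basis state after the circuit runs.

The final amplitudes are -1/2 - I/2 on |001>, sqrt(2)/2 on |101>, and 0 on every other basis state.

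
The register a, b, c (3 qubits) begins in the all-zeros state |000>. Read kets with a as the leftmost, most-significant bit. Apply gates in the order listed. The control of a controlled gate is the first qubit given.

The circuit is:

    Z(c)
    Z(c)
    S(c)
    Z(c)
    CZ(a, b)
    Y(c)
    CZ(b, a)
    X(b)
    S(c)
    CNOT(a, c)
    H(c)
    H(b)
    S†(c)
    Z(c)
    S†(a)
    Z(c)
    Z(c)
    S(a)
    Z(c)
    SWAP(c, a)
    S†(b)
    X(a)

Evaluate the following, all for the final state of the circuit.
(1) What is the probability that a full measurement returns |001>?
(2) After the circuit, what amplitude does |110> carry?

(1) The probability of measuring |001> is 0. Key observation: the block from step 14 through step 19 cancels to the identity and can be dropped.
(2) The amplitude on |110> is -I/2.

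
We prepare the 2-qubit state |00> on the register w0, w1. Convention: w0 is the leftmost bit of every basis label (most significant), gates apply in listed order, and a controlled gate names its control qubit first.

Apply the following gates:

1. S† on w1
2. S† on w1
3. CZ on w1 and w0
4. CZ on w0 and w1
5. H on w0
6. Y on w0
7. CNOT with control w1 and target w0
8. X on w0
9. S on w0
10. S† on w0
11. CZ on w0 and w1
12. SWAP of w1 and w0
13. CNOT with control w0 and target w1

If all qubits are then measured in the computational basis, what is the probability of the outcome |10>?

Outcome |10> occurs with probability 0.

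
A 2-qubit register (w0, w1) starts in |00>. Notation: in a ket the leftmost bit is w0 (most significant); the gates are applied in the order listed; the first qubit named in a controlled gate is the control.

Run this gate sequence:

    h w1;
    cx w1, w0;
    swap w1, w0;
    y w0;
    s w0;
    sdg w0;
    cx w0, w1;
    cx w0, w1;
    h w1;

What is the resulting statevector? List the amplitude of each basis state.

The final amplitudes are -I/2 on |00>, I/2 on |01>, I/2 on |10>, I/2 on |11>.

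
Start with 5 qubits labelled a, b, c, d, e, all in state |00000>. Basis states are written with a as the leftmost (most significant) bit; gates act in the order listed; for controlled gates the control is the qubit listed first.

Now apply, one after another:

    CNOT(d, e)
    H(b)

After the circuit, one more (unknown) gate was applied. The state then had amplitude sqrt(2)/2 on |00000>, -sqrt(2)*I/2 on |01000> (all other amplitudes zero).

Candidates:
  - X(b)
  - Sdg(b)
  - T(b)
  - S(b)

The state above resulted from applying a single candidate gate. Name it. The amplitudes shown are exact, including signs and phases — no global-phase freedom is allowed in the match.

It was Sdg(b) that produced the state shown.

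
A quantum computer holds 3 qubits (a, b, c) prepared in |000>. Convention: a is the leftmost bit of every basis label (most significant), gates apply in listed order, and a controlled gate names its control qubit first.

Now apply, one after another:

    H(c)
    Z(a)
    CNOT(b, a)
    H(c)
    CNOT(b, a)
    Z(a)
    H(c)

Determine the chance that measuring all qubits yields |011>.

A full measurement returns |011> with probability 0.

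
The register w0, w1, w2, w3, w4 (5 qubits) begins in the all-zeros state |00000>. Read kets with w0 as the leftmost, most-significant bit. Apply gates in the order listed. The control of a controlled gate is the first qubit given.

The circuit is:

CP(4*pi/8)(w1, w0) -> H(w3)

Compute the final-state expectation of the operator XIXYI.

The observable XIXYI averages to 0.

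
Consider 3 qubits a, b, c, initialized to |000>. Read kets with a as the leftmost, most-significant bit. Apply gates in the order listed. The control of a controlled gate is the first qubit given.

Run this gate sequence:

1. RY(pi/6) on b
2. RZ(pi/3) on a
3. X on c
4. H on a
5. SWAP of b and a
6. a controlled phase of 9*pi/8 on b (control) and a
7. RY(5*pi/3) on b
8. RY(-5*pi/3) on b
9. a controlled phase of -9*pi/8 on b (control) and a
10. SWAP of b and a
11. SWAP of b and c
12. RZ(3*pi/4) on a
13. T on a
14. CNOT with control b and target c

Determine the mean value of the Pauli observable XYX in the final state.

The expectation value of XYX is 0. Key observation: steps 5-10 multiply out to the identity, so the circuit reduces to the remaining gates.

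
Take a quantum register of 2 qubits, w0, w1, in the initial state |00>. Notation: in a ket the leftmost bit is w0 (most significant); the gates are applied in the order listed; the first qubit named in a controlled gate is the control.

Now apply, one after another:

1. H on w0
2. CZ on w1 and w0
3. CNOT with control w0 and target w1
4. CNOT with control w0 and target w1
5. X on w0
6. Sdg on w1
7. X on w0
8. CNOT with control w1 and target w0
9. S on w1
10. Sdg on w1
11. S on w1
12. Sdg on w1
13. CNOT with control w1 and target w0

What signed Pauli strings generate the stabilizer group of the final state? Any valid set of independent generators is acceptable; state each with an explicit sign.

The final state is stabilized by the group generated by +XI, +IZ; other independent generating sets are equally valid. Key observation: gates 8-13 undo each other exactly, leaving only the rest of the circuit to track.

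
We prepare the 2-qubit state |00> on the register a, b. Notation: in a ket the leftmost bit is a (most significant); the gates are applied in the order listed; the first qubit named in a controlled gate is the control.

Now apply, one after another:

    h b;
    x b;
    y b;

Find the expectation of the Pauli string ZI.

The observable ZI averages to 1.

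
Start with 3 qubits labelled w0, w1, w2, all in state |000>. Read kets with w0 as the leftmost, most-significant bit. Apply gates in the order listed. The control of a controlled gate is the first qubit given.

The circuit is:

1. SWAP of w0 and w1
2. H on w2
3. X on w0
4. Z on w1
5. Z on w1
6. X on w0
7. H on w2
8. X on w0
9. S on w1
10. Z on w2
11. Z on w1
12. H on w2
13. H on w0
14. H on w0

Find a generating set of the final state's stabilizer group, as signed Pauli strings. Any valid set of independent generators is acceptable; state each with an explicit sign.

One valid set of independent stabilizer generators is +IIX, -ZII, +IZI (any independent generating set of the same group is equally correct). Key observation: gates 2-7 undo each other exactly, leaving only the rest of the circuit to track.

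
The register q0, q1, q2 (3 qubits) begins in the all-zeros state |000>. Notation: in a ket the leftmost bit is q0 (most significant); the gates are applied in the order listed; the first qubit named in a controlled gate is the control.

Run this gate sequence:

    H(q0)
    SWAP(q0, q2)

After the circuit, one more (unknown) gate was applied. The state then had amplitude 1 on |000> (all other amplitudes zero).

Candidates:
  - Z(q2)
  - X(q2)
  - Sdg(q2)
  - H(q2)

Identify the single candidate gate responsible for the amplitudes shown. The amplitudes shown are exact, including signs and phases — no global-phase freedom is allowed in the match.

It was H(q2) that produced the state shown.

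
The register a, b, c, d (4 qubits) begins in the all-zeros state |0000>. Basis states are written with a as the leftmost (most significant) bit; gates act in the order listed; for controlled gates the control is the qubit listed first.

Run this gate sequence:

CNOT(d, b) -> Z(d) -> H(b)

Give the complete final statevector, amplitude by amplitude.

The final amplitudes are sqrt(2)/2 on |0000>, sqrt(2)/2 on |0100>, and 0 on every other basis state.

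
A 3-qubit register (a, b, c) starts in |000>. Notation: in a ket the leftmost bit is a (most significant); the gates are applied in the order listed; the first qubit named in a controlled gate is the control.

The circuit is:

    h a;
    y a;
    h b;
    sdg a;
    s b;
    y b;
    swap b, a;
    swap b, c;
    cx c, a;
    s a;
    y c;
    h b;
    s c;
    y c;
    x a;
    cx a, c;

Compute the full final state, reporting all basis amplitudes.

After the circuit, the state carries amplitude -sqrt(2)/4 on |000>, sqrt(2)*I/4 on |001>, -sqrt(2)/4 on |010>, sqrt(2)*I/4 on |011>, sqrt(2)*I/4 on |100>, sqrt(2)/4 on |101>, sqrt(2)*I/4 on |110>, sqrt(2)/4 on |111>.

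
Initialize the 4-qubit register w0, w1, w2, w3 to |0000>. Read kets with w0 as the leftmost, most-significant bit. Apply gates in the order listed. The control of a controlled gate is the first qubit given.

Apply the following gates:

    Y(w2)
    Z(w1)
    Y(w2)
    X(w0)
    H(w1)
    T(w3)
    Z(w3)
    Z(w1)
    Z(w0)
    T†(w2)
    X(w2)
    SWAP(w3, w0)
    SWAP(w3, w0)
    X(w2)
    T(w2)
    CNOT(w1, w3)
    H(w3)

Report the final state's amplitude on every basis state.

After the circuit, the state carries amplitude -1/2 on |1000>, -1/2 on |1001>, 1/2 on |1100>, -1/2 on |1101>, and 0 on every other basis state.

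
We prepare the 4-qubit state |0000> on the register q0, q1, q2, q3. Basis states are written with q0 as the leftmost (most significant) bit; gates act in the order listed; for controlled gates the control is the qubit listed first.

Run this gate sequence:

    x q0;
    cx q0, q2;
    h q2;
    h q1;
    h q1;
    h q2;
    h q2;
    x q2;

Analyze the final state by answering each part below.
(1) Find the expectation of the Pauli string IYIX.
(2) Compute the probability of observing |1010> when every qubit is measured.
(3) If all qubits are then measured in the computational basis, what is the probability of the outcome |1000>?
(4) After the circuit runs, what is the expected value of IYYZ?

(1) The observable IYIX averages to 0. Key observation: gates 3-6 undo each other exactly, leaving only the rest of the circuit to track.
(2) A full measurement returns |1010> with probability 1/2.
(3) The probability of measuring |1000> is 1/2.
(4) The observable IYYZ averages to 0.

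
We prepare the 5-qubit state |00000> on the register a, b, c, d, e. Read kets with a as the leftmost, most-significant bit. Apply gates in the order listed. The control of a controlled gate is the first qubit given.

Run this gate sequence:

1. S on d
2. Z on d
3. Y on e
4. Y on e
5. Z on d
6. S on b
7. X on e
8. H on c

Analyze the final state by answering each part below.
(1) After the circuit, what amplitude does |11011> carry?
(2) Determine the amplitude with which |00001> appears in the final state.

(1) The final state's coefficient on |11011> equals 0. Key observation: gates 2-5 undo each other exactly, leaving only the rest of the circuit to track.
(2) The amplitude on |00001> is sqrt(2)/2.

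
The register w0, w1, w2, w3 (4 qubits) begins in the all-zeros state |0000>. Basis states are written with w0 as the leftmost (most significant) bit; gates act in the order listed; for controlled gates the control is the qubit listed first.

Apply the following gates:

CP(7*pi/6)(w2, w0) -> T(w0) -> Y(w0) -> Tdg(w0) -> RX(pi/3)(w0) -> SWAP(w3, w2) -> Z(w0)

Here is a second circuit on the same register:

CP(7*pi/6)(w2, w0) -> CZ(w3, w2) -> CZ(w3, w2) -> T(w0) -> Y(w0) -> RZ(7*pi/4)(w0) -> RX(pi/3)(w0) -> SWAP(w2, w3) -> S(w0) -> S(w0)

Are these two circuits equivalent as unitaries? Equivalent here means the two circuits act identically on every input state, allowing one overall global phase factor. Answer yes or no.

Yes, they are equivalent — the unitaries differ by at most a global phase.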